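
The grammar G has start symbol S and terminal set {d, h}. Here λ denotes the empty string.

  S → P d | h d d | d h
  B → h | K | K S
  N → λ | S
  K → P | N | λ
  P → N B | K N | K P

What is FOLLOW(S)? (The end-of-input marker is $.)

{$, d, h}

FIRST(S): from S→P d we get {d, h}; from S→h d d we get {h}; from S→d h we get {d}. So FIRST(S) = {d, h}.
FIRST(N): from N→λ we get {λ}; from N→S we get {d, h}. So FIRST(N) = {λ, d, h}.
FIRST(B): from B→h we get {h}; from B→K we get {λ, d, h}; from B→K S we get {d, h}. So FIRST(B) = {λ, d, h}.
FIRST(K): from K→P we get {λ, d, h}; from K→N we get {λ, d, h}; from K→λ we get {λ}. So FIRST(K) = {λ, d, h}.
FIRST(P): from P→N B we get {λ, d, h}; from P→K N we get {λ, d, h}; from P→K P we get {λ, d, h}. So FIRST(P) = {λ, d, h}.
FOLLOW(S) includes $ since S is the start symbol.
FOLLOW(S): in B→K S, the suffix after S is empty, so FOLLOW(S) ⊇ FOLLOW(B) = {d, h}; in N→S, the suffix after S is empty, so FOLLOW(S) ⊇ FOLLOW(N) = {d, h}. Thus FOLLOW(S) = {$, d, h}.
FOLLOW(B): in P→N B, the suffix after B is empty, so FOLLOW(B) ⊇ FOLLOW(P) = {d, h}. Thus FOLLOW(B) = {d, h}.
FOLLOW(N): in K→N, the suffix after N is empty, so FOLLOW(N) ⊇ FOLLOW(K) = {d, h}; in P→N B, N is followed by B with FIRST {λ, d, h}; in P→N B, the suffix after N is nullable, so FOLLOW(N) ⊇ FOLLOW(P) = {d, h}; in P→K N, the suffix after N is empty, so FOLLOW(N) ⊇ FOLLOW(P) = {d, h}. Thus FOLLOW(N) = {d, h}.
FOLLOW(K): in B→K, the suffix after K is empty, so FOLLOW(K) ⊇ FOLLOW(B) = {d, h}; in B→K S, K is followed by S with FIRST {d, h}; in P→K N, K is followed by N with FIRST {λ, d, h}; in P→K N, the suffix after K is nullable, so FOLLOW(K) ⊇ FOLLOW(P) = {d, h}; in P→K P, K is followed by P with FIRST {λ, d, h}; in P→K P, the suffix after K is nullable, so FOLLOW(K) ⊇ FOLLOW(P) = {d, h}. Thus FOLLOW(K) = {d, h}.
FOLLOW(P): in S→P d, P is followed by d with FIRST {d}; in K→P, the suffix after P is empty, so FOLLOW(P) ⊇ FOLLOW(K) = {d, h}; in P→K P, the suffix after P is empty (adds nothing new). Thus FOLLOW(P) = {d, h}.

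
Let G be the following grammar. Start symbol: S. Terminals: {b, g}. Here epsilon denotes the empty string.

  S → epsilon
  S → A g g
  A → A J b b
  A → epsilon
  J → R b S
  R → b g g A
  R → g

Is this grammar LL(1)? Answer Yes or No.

No

FIRST(S) = {epsilon, b, g}
FIRST(A) = {epsilon, b, g}
FIRST(J) = {b, g}
FIRST(R) = {b, g}
FOLLOW(S) = {$, b}
FOLLOW(A) = {b, g}
FOLLOW(J) = {b}
FOLLOW(R) = {b}
Cell M[A, b] receives both A → A J b b and A → epsilon — the grammar is not LL(1).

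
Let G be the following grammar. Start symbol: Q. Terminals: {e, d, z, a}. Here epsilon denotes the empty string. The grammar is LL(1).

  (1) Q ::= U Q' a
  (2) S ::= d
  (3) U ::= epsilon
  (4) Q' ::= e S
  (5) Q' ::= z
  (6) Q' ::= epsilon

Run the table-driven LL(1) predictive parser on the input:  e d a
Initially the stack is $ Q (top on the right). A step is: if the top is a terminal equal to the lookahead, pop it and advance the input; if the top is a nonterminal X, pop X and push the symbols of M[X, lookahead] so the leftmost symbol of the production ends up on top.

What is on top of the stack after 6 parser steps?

step 1: stack=$ Q  input=e d a $  — expand Q ::= U Q' a
step 2: stack=$ a Q' U  input=e d a $  — expand U ::= epsilon
step 3: stack=$ a Q'  input=e d a $  — expand Q' ::= e S
step 4: stack=$ a S e  input=e d a $  — match e
step 5: stack=$ a S  input=d a $  — expand S ::= d
step 6: stack=$ a d  input=d a $  — match d
Stack after step 6: $ a (top = a).

a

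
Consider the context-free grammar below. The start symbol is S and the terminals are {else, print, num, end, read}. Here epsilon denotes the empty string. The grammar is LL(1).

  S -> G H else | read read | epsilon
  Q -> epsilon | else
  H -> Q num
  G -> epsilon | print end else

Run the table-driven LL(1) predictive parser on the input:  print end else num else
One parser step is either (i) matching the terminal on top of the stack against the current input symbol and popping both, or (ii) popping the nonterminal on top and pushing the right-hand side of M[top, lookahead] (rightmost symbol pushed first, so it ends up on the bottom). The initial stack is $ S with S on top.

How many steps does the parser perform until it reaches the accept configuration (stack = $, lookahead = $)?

9

     Stack                    Input                      Action
  1  $ S                      print end else num else $  expand S -> G H else
  2  $ else H G               print end else num else $  expand G -> print end else
  3  $ else H else end print  print end else num else $  match print
  4  $ else H else end        end else num else $        match end
  5  $ else H else            else num else $            match else
  6  $ else H                 num else $                 expand H -> Q num
  7  $ else num Q             num else $                 expand Q -> epsilon
  8  $ else num               num else $                 match num
  9  $ else                   else $                     match else
Accept reached after 9 steps.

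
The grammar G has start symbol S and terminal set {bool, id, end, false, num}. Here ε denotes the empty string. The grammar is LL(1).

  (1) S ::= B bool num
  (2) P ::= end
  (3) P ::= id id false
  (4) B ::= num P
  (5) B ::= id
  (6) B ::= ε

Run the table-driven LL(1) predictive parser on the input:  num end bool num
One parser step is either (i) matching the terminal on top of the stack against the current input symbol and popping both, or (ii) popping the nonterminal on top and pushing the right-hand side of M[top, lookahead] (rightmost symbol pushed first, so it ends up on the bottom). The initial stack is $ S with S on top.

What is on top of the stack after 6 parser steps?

     Stack             Input               Action
  1  $ S               num end bool num $  expand S ::= B bool num
  2  $ num bool B      num end bool num $  expand B ::= num P
  3  $ num bool P num  num end bool num $  match num
  4  $ num bool P      end bool num $      expand P ::= end
  5  $ num bool end    end bool num $      match end
  6  $ num bool        bool num $          match bool
Stack after step 6: $ num (top = num).

num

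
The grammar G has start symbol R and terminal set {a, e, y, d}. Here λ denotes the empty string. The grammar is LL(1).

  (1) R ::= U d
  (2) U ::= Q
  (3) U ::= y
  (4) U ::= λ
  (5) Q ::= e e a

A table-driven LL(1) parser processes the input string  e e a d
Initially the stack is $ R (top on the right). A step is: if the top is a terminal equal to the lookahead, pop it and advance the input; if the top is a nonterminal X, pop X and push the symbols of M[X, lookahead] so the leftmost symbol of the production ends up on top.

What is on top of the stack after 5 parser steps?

     Stack      Input      Action
  1  $ R        e e a d $  expand R ::= U d
  2  $ d U      e e a d $  expand U ::= Q
  3  $ d Q      e e a d $  expand Q ::= e e a
  4  $ d a e e  e e a d $  match e
  5  $ d a e    e a d $    match e
Stack after step 5: $ d a (top = a).

a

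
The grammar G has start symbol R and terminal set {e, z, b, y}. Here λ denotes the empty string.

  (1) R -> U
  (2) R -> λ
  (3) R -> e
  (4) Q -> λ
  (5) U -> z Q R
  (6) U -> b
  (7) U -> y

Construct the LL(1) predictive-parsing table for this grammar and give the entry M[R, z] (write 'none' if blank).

R -> U

FIRST(Q) = {λ}
FIRST(U) = {b, y, z}
FIRST(R) = {λ, b, e, y, z}  (via U)
FOLLOW(R) includes $ since R is the start symbol.
FOLLOW(R): in U->z Q R, the suffix after R is empty, so FOLLOW(R) ⊇ FOLLOW(U) = {$}. Thus FOLLOW(R) = {$}.
FOLLOW(U): in R->U, the suffix after U is empty, so FOLLOW(U) ⊇ FOLLOW(R) = {$}. Thus FOLLOW(U) = {$}.
For R -> U: FIRST(U) = {b, y, z}, so it goes in M[R, t] for t ∈ {b, y, z}.
For R -> λ: FIRST(λ) = {λ}, so it goes in M[R, t] for t ∈ {}; since λ ∈ FIRST, also for every t ∈ FOLLOW(R) = {$}.
For R -> e: FIRST(e) = {e}, so it goes in M[R, t] for t ∈ {e}.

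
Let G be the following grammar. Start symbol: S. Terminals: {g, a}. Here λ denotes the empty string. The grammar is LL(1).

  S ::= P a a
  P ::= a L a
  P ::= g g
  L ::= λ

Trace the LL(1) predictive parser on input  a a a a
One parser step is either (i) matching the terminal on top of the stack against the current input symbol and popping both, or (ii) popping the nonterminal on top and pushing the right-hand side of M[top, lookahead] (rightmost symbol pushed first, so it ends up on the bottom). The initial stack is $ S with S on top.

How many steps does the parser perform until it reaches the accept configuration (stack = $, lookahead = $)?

     Stack        Input      Action
  1  $ S          a a a a $  expand S ::= P a a
  2  $ a a P      a a a a $  expand P ::= a L a
  3  $ a a a L a  a a a a $  match a
  4  $ a a a L    a a a $    expand L ::= λ
  5  $ a a a      a a a $    match a
  6  $ a a        a a $      match a
  7  $ a          a $        match a
Accept reached after 7 steps.

7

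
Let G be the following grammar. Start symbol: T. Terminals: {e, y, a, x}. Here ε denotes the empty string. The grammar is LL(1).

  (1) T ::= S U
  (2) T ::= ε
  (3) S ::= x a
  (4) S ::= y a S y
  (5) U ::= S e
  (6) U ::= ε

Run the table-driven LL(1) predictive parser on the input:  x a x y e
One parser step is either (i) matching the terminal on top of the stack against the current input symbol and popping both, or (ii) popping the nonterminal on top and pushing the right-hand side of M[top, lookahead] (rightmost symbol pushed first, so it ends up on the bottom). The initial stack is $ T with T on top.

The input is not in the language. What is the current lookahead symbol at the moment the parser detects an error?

     Stack    Input        Action
  1  $ T      x a x y e $  expand T ::= S U
  2  $ U S    x a x y e $  expand S ::= x a
  3  $ U a x  x a x y e $  match x
  4  $ U a    a x y e $    match a
  5  $ U      x y e $      expand U ::= S e
  6  $ e S    x y e $      expand S ::= x a
  7  $ e a x  x y e $      match x
  8  $ e a    y e $        error: top is terminal a but lookahead is y

y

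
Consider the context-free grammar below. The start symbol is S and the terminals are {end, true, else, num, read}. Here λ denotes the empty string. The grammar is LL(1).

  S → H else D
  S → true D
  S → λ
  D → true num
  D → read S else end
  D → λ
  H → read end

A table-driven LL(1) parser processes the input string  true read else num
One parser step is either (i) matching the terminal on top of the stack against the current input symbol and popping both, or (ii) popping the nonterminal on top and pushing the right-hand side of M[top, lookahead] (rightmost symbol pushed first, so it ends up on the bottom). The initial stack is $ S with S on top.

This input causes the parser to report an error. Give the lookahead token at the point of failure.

num

     Stack              Input                 Action
  1  $ S                true read else num $  expand S → true D
  2  $ D true           true read else num $  match true
  3  $ D                read else num $       expand D → read S else end
  4  $ end else S read  read else num $       match read
  5  $ end else S       else num $            expand S → λ
  6  $ end else         else num $            match else
  7  $ end              num $                 error: top is terminal end but lookahead is num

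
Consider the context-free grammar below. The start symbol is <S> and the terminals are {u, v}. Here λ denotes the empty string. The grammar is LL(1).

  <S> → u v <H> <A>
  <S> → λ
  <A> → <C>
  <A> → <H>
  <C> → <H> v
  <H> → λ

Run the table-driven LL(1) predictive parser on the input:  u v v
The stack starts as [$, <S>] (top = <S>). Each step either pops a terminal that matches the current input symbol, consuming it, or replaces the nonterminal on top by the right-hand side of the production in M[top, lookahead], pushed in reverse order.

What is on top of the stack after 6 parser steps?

step 1: stack=$ <S>  input=u v v $  — expand <S> → u v <H> <A>
step 2: stack=$ <A> <H> v u  input=u v v $  — match u
step 3: stack=$ <A> <H> v  input=v v $  — match v
step 4: stack=$ <A> <H>  input=v $  — expand <H> → λ
step 5: stack=$ <A>  input=v $  — expand <A> → <C>
step 6: stack=$ <C>  input=v $  — expand <C> → <H> v
Stack after step 6: $ v <H> (top = <H>).

<H>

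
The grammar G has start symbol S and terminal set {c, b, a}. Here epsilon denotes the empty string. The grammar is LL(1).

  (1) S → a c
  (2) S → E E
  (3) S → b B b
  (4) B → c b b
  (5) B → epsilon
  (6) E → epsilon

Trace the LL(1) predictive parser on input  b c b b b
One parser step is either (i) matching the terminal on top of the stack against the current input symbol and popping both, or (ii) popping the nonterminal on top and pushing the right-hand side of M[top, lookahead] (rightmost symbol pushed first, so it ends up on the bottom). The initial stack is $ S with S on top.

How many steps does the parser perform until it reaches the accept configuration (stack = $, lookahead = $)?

step 1: stack=$ S  input=b c b b b $  — expand S → b B b
step 2: stack=$ b B b  input=b c b b b $  — match b
step 3: stack=$ b B  input=c b b b $  — expand B → c b b
step 4: stack=$ b b b c  input=c b b b $  — match c
step 5: stack=$ b b b  input=b b b $  — match b
step 6: stack=$ b b  input=b b $  — match b
step 7: stack=$ b  input=b $  — match b
Accept reached after 7 steps.

7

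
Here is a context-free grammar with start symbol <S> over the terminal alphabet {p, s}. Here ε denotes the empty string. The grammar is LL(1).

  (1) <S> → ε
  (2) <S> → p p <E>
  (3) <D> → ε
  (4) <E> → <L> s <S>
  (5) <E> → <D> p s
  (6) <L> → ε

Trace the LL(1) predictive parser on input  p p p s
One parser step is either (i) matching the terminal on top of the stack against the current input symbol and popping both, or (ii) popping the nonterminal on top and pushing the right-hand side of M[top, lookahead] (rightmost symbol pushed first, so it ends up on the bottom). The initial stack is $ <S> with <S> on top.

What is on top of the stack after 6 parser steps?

     Stack      Input      Action
  1  $ <S>      p p p s $  expand <S> → p p <E>
  2  $ <E> p p  p p p s $  match p
  3  $ <E> p    p p s $    match p
  4  $ <E>      p s $      expand <E> → <D> p s
  5  $ s p <D>  p s $      expand <D> → ε
  6  $ s p      p s $      match p
Stack after step 6: $ s (top = s).

s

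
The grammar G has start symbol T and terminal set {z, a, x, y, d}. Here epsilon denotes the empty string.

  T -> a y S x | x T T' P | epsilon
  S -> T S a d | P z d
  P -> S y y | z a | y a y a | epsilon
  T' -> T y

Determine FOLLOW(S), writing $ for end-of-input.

FIRST(T) = {epsilon, a, x}
FIRST(T') = {a, x, y}  (via T y)
FIRST(S) = {a, x, y, z}  (via T S a d, P z d)
FIRST(P) = {epsilon, a, x, y, z}  (via S y y)
FOLLOW(T) includes $ since T is the start symbol.
FOLLOW(T): in T->x T T' P, T is followed by T' P with FIRST {a, x, y}; in S->T S a d, T is followed by S a d with FIRST {a, x, y, z}; in T'->T y, T is followed by y with FIRST {y}. Thus FOLLOW(T) = {$, a, x, y, z}.
FOLLOW(S): in T->a y S x, S is followed by x with FIRST {x}; in S->T S a d, S is followed by a d with FIRST {a}; in P->S y y, S is followed by y y with FIRST {y}. Thus FOLLOW(S) = {a, x, y}.
FOLLOW(P): in T->x T T' P, the suffix after P is empty, so FOLLOW(P) ⊇ FOLLOW(T) = {$, a, x, y, z}; in S->P z d, P is followed by z d with FIRST {z}. Thus FOLLOW(P) = {$, a, x, y, z}.
FOLLOW(T'): in T->x T T' P, T' is followed by P with FIRST {epsilon, a, x, y, z}; in T->x T T' P, the suffix after T' is nullable, so FOLLOW(T') ⊇ FOLLOW(T) = {$, a, x, y, z}. Thus FOLLOW(T') = {$, a, x, y, z}.

{a, x, y}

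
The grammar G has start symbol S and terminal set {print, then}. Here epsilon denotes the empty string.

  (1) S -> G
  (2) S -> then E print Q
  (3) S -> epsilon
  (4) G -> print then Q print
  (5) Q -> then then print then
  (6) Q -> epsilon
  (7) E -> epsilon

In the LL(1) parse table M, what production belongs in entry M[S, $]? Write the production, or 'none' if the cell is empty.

FIRST(G): from G->print then Q print we get {print}. So FIRST(G) = {print}.
FIRST(Q): from Q->then then print then we get {then}; from Q->epsilon we get {epsilon}. So FIRST(Q) = {epsilon, then}.
FIRST(E): from E->epsilon we get {epsilon}. So FIRST(E) = {epsilon}.
FIRST(S): from S->G we get {print}; from S->then E print Q we get {then}; from S->epsilon we get {epsilon}. So FIRST(S) = {epsilon, print, then}.
FOLLOW(S) includes $ since S is the start symbol.
FOLLOW(S): S appears on no right-hand side. Thus FOLLOW(S) = {$}.
For S -> G: FIRST(G) = {print}, so it goes in M[S, t] for t ∈ {print}.
For S -> then E print Q: FIRST(then E print Q) = {then}, so it goes in M[S, t] for t ∈ {then}.
For S -> epsilon: FIRST(epsilon) = {epsilon}, so it goes in M[S, t] for t ∈ {}; since epsilon ∈ FIRST, also for every t ∈ FOLLOW(S) = {$}.

S -> epsilon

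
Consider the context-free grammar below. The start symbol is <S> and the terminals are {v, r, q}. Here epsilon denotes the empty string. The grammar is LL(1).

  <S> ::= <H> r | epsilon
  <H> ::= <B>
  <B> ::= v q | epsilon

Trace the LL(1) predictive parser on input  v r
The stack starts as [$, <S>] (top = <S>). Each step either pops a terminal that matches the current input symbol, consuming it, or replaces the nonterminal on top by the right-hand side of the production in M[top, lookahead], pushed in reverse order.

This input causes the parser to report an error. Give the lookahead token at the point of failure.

r

step 1: stack=$ <S>  input=v r $  — expand <S> ::= <H> r
step 2: stack=$ r <H>  input=v r $  — expand <H> ::= <B>
step 3: stack=$ r <B>  input=v r $  — expand <B> ::= v q
step 4: stack=$ r q v  input=v r $  — match v
step 5: stack=$ r q  input=r $  — error: top is terminal q but lookahead is r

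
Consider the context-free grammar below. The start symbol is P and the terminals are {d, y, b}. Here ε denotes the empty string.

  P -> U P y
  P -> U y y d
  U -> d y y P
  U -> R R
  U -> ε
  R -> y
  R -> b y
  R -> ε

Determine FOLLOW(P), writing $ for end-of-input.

{$, b, d, y}

FIRST(R) = {ε, b, y}
FIRST(U) = {ε, b, d, y}  (via R R)
FIRST(P) = {b, d, y}  (via U P y, U y y d)
FOLLOW(P) includes $ since P is the start symbol.
FOLLOW(U): in P->U P y, U is followed by P y with FIRST {b, d, y}; in P->U y y d, U is followed by y y d with FIRST {y}. Thus FOLLOW(U) = {b, d, y}.
FOLLOW(P): in P->U P y, P is followed by y with FIRST {y}; in U->d y y P, the suffix after P is empty, so FOLLOW(P) ⊇ FOLLOW(U) = {b, d, y}. Thus FOLLOW(P) = {$, b, d, y}.
FOLLOW(R): in U->R R (occurrence 1), R is followed by R with FIRST {ε, b, y}; in U->R R (occurrence 1), the suffix after R is nullable, so FOLLOW(R) ⊇ FOLLOW(U) = {b, d, y}; in U->R R (occurrence 2), the suffix after R is empty, so FOLLOW(R) ⊇ FOLLOW(U) = {b, d, y}. Thus FOLLOW(R) = {b, d, y}.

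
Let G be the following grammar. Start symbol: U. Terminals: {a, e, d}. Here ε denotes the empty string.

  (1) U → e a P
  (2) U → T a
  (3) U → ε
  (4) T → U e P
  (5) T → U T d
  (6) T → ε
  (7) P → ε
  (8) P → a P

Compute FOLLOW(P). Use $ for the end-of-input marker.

{$, a, d, e}

FIRST(P): from P→ε we get {ε}; from P→a P we get {a}. So FIRST(P) = {ε, a}.
FIRST(U): from U→e a P we get {e}; from U→T a we get {a, d, e}; from U→ε we get {ε}. So FIRST(U) = {ε, a, d, e}.
FIRST(T): from T→U e P we get {a, d, e}; from T→U T d we get {a, d, e}; from T→ε we get {ε}. So FIRST(T) = {ε, a, d, e}.
FOLLOW(U) includes $ since U is the start symbol.
FOLLOW(U): in T→U e P, U is followed by e P with FIRST {e}; in T→U T d, U is followed by T d with FIRST {a, d, e}. Thus FOLLOW(U) = {$, a, d, e}.
FOLLOW(T): in U→T a, T is followed by a with FIRST {a}; in T→U T d, T is followed by d with FIRST {d}. Thus FOLLOW(T) = {a, d}.
FOLLOW(P): in U→e a P, the suffix after P is empty, so FOLLOW(P) ⊇ FOLLOW(U) = {$, a, d, e}; in T→U e P, the suffix after P is empty, so FOLLOW(P) ⊇ FOLLOW(T) = {a, d}; in P→a P, the suffix after P is empty (adds nothing new). Thus FOLLOW(P) = {$, a, d, e}.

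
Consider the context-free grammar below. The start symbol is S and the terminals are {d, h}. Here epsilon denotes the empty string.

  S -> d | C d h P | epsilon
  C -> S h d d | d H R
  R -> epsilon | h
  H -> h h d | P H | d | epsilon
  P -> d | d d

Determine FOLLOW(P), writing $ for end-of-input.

FIRST(R): from R->epsilon we get {epsilon}; from R->h we get {h}. So FIRST(R) = {epsilon, h}.
FIRST(P): from P->d we get {d}; from P->d d we get {d}. So FIRST(P) = {d}.
FIRST(H): from H->h h d we get {h}; from H->P H we get {d}; from H->d we get {d}; from H->epsilon we get {epsilon}. So FIRST(H) = {epsilon, d, h}.
FIRST(S): from S->d we get {d}; from S->C d h P we get {d, h}; from S->epsilon we get {epsilon}. So FIRST(S) = {epsilon, d, h}.
FIRST(C): from C->S h d d we get {d, h}; from C->d H R we get {d}. So FIRST(C) = {d, h}.
FOLLOW(S) includes $ since S is the start symbol.
FOLLOW(S): in C->S h d d, S is followed by h d d with FIRST {h}. Thus FOLLOW(S) = {$, h}.
FOLLOW(C): in S->C d h P, C is followed by d h P with FIRST {d}. Thus FOLLOW(C) = {d}.
FOLLOW(R): in C->d H R, the suffix after R is empty, so FOLLOW(R) ⊇ FOLLOW(C) = {d}. Thus FOLLOW(R) = {d}.
FOLLOW(H): in C->d H R, H is followed by R with FIRST {epsilon, h}; in C->d H R, the suffix after H is nullable, so FOLLOW(H) ⊇ FOLLOW(C) = {d}; in H->P H, the suffix after H is empty (adds nothing new). Thus FOLLOW(H) = {d, h}.
FOLLOW(P): in S->C d h P, the suffix after P is empty, so FOLLOW(P) ⊇ FOLLOW(S) = {$, h}; in H->P H, P is followed by H with FIRST {epsilon, d, h}; in H->P H, the suffix after P is nullable, so FOLLOW(P) ⊇ FOLLOW(H) = {d, h}. Thus FOLLOW(P) = {$, d, h}.

{$, d, h}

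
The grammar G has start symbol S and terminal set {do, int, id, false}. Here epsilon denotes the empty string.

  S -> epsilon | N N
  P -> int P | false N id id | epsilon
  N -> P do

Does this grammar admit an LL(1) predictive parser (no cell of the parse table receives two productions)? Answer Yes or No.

FIRST(S) = {epsilon, do, false, int}
FIRST(P) = {epsilon, false, int}
FIRST(N) = {do, false, int}
FOLLOW(S) = {$}
FOLLOW(P) = {do}
FOLLOW(N) = {$, do, false, id, int}
Each cell of M receives at most one production.

Yes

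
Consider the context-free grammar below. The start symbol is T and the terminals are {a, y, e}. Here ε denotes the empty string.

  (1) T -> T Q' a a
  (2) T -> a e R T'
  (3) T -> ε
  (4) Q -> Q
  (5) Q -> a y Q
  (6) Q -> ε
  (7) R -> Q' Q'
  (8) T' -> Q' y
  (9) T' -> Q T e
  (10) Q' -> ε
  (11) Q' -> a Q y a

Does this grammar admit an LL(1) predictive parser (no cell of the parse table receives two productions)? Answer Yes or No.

No

FIRST(T) = {ε, a}
FIRST(Q) = {ε, a}
FIRST(R) = {ε, a}
FIRST(T') = {a, e, y}
FIRST(Q') = {ε, a}
FOLLOW(T) = {$, a, e}
FOLLOW(Q) = {a, e, y}
FOLLOW(R) = {a, e, y}
FOLLOW(T') = {$, a, e}
FOLLOW(Q') = {a, e, y}
Cell M[Q, a] receives both Q -> Q and Q -> a y Q and Q -> ε — the grammar is not LL(1).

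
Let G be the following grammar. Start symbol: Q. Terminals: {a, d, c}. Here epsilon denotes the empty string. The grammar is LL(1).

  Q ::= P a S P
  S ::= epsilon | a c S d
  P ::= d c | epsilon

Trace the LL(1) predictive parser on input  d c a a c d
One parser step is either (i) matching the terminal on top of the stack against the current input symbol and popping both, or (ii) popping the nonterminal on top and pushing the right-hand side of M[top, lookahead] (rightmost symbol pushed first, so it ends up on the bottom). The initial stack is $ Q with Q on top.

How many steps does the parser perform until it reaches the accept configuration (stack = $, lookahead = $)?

11

step 1: stack=$ Q  input=d c a a c d $  — expand Q ::= P a S P
step 2: stack=$ P S a P  input=d c a a c d $  — expand P ::= d c
step 3: stack=$ P S a c d  input=d c a a c d $  — match d
step 4: stack=$ P S a c  input=c a a c d $  — match c
step 5: stack=$ P S a  input=a a c d $  — match a
step 6: stack=$ P S  input=a c d $  — expand S ::= a c S d
step 7: stack=$ P d S c a  input=a c d $  — match a
step 8: stack=$ P d S c  input=c d $  — match c
step 9: stack=$ P d S  input=d $  — expand S ::= epsilon
step 10: stack=$ P d  input=d $  — match d
step 11: stack=$ P  input=$  — expand P ::= epsilon
Accept reached after 11 steps.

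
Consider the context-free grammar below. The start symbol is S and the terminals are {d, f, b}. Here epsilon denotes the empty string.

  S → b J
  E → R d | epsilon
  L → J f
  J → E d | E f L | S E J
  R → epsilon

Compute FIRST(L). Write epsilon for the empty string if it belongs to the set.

{b, d, f}

FIRST(S): from S→b J we get {b}. So FIRST(S) = {b}.
FIRST(R): from R→epsilon we get {epsilon}. So FIRST(R) = {epsilon}.
FIRST(E): from E→R d we get {d}; from E→epsilon we get {epsilon}. So FIRST(E) = {epsilon, d}.
FIRST(J): from J→E d we get {d}; from J→E f L we get {d, f}; from J→S E J we get {b}. So FIRST(J) = {b, d, f}.
FIRST(L): from L→J f we get {b, d, f}. So FIRST(L) = {b, d, f}.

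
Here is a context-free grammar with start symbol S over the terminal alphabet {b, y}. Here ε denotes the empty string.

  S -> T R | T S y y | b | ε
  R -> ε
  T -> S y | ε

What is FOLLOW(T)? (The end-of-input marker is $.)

{$, b, y}

FIRST(R): from R->ε we get {ε}. So FIRST(R) = {ε}.
FIRST(S): from S->T R we get {ε, b, y}; from S->T S y y we get {b, y}; from S->b we get {b}; from S->ε we get {ε}. So FIRST(S) = {ε, b, y}.
FIRST(T): from T->S y we get {b, y}; from T->ε we get {ε}. So FIRST(T) = {ε, b, y}.
FOLLOW(S) includes $ since S is the start symbol.
FOLLOW(S): in S->T S y y, S is followed by y y with FIRST {y}; in T->S y, S is followed by y with FIRST {y}. Thus FOLLOW(S) = {$, y}.
FOLLOW(R): in S->T R, the suffix after R is empty, so FOLLOW(R) ⊇ FOLLOW(S) = {$, y}. Thus FOLLOW(R) = {$, y}.
FOLLOW(T): in S->T R, T is followed by R with FIRST {ε}; in S->T R, the suffix after T is nullable, so FOLLOW(T) ⊇ FOLLOW(S) = {$, y}; in S->T S y y, T is followed by S y y with FIRST {b, y}. Thus FOLLOW(T) = {$, b, y}.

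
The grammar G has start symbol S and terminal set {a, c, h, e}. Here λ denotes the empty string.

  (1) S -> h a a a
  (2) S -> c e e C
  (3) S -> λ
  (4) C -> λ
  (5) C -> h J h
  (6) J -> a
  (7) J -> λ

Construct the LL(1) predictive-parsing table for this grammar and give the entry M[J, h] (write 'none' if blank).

J -> λ

FIRST(S) = {λ, c, h}
FIRST(C) = {λ, h}
FIRST(J) = {λ, a}
FOLLOW(S) includes $ since S is the start symbol.
FOLLOW(J): in C->h J h, J is followed by h with FIRST {h}. Thus FOLLOW(J) = {h}.
For J -> a: FIRST(a) = {a}, so it goes in M[J, t] for t ∈ {a}.
For J -> λ: FIRST(λ) = {λ}, so it goes in M[J, t] for t ∈ {}; since λ ∈ FIRST, also for every t ∈ FOLLOW(J) = {h}.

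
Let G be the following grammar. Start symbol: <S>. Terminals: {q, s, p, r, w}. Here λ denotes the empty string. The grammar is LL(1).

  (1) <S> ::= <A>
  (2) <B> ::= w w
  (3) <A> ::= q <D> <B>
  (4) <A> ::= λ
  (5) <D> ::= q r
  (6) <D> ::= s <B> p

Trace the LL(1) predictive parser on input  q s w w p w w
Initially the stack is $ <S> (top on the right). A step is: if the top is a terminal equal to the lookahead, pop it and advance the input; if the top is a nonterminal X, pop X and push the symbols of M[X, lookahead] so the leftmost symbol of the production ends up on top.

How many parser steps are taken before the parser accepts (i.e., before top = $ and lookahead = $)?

step 1: stack=$ <S>  input=q s w w p w w $  — expand <S> ::= <A>
step 2: stack=$ <A>  input=q s w w p w w $  — expand <A> ::= q <D> <B>
step 3: stack=$ <B> <D> q  input=q s w w p w w $  — match q
step 4: stack=$ <B> <D>  input=s w w p w w $  — expand <D> ::= s <B> p
step 5: stack=$ <B> p <B> s  input=s w w p w w $  — match s
step 6: stack=$ <B> p <B>  input=w w p w w $  — expand <B> ::= w w
step 7: stack=$ <B> p w w  input=w w p w w $  — match w
step 8: stack=$ <B> p w  input=w p w w $  — match w
step 9: stack=$ <B> p  input=p w w $  — match p
step 10: stack=$ <B>  input=w w $  — expand <B> ::= w w
step 11: stack=$ w w  input=w w $  — match w
step 12: stack=$ w  input=w $  — match w
Accept reached after 12 steps.

12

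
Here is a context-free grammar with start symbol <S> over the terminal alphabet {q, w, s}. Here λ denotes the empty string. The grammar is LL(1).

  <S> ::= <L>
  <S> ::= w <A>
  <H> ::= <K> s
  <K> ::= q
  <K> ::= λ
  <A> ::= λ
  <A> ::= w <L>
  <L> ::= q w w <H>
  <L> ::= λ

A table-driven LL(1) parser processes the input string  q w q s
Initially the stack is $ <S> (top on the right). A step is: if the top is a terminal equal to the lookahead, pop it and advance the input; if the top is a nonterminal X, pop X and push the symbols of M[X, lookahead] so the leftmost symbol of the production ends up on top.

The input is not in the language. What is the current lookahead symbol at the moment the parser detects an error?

q

step 1: stack=$ <S>  input=q w q s $  — expand <S> ::= <L>
step 2: stack=$ <L>  input=q w q s $  — expand <L> ::= q w w <H>
step 3: stack=$ <H> w w q  input=q w q s $  — match q
step 4: stack=$ <H> w w  input=w q s $  — match w
step 5: stack=$ <H> w  input=q s $  — error: top is terminal w but lookahead is q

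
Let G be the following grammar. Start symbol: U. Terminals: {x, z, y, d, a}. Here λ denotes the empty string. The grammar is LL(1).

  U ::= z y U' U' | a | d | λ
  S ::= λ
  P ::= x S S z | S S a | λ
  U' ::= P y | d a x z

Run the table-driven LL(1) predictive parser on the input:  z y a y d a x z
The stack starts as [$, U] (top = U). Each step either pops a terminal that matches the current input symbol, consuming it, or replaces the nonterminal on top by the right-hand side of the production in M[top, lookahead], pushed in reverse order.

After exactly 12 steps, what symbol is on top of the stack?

step 1: stack=$ U  input=z y a y d a x z $  — expand U ::= z y U' U'
step 2: stack=$ U' U' y z  input=z y a y d a x z $  — match z
step 3: stack=$ U' U' y  input=y a y d a x z $  — match y
step 4: stack=$ U' U'  input=a y d a x z $  — expand U' ::= P y
step 5: stack=$ U' y P  input=a y d a x z $  — expand P ::= S S a
step 6: stack=$ U' y a S S  input=a y d a x z $  — expand S ::= λ
step 7: stack=$ U' y a S  input=a y d a x z $  — expand S ::= λ
step 8: stack=$ U' y a  input=a y d a x z $  — match a
step 9: stack=$ U' y  input=y d a x z $  — match y
step 10: stack=$ U'  input=d a x z $  — expand U' ::= d a x z
step 11: stack=$ z x a d  input=d a x z $  — match d
step 12: stack=$ z x a  input=a x z $  — match a
Stack after step 12: $ z x (top = x).

x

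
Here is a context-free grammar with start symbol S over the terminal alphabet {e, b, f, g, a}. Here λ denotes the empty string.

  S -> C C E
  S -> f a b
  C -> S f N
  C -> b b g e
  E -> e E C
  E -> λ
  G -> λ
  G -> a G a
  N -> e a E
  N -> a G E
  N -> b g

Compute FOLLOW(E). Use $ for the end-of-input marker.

{$, b, e, f}

FIRST(E) = {λ, e}
FIRST(G) = {λ, a}
FIRST(N) = {a, b, e}
FIRST(S) = {b, f}  (via C C E)
FIRST(C) = {b, f}  (via S f N)
FOLLOW(S) includes $ since S is the start symbol.
FOLLOW(S): in C->S f N, S is followed by f N with FIRST {f}. Thus FOLLOW(S) = {$, f}.
FOLLOW(C): in S->C C E (occurrence 1), C is followed by C E with FIRST {b, f}; in S->C C E (occurrence 2), C is followed by E with FIRST {λ, e}; in S->C C E (occurrence 2), the suffix after C is nullable, so FOLLOW(C) ⊇ FOLLOW(S) = {$, f}; in E->e E C, the suffix after C is empty, so FOLLOW(C) ⊇ FOLLOW(E) = {$, b, e, f}. Thus FOLLOW(C) = {$, b, e, f}.
FOLLOW(N): in C->S f N, the suffix after N is empty, so FOLLOW(N) ⊇ FOLLOW(C) = {$, b, e, f}. Thus FOLLOW(N) = {$, b, e, f}.
FOLLOW(E): in S->C C E, the suffix after E is empty, so FOLLOW(E) ⊇ FOLLOW(S) = {$, f}; in E->e E C, E is followed by C with FIRST {b, f}; in N->e a E, the suffix after E is empty, so FOLLOW(E) ⊇ FOLLOW(N) = {$, b, e, f}; in N->a G E, the suffix after E is empty, so FOLLOW(E) ⊇ FOLLOW(N) = {$, b, e, f}. Thus FOLLOW(E) = {$, b, e, f}.
FOLLOW(G): in G->a G a, G is followed by a with FIRST {a}; in N->a G E, G is followed by E with FIRST {λ, e}; in N->a G E, the suffix after G is nullable, so FOLLOW(G) ⊇ FOLLOW(N) = {$, b, e, f}. Thus FOLLOW(G) = {$, a, b, e, f}.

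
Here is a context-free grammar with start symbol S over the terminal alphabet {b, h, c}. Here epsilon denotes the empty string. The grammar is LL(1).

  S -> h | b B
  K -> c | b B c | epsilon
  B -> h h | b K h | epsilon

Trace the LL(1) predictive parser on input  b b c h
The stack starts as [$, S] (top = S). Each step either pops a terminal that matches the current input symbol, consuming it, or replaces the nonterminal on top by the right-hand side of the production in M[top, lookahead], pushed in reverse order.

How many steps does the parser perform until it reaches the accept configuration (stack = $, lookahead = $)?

7

step 1: stack=$ S  input=b b c h $  — expand S -> b B
step 2: stack=$ B b  input=b b c h $  — match b
step 3: stack=$ B  input=b c h $  — expand B -> b K h
step 4: stack=$ h K b  input=b c h $  — match b
step 5: stack=$ h K  input=c h $  — expand K -> c
step 6: stack=$ h c  input=c h $  — match c
step 7: stack=$ h  input=h $  — match h
Accept reached after 7 steps.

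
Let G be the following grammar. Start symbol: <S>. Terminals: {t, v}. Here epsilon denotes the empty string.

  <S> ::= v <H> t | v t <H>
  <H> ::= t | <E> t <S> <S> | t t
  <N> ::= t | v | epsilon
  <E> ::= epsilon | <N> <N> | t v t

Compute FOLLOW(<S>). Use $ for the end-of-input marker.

{$, t, v}

FIRST(<S>) = {v}
FIRST(<N>) = {epsilon, t, v}
FIRST(<E>) = {epsilon, t, v}  (via <N> <N>)
FIRST(<H>) = {t, v}  (via <E> t <S> <S>)
FOLLOW(<S>) includes $ since <S> is the start symbol.
FOLLOW(<E>): in <H>::=<E> t <S> <S>, <E> is followed by t <S> <S> with FIRST {t}. Thus FOLLOW(<E>) = {t}.
FOLLOW(<N>): in <E>::=<N> <N> (occurrence 1), <N> is followed by <N> with FIRST {epsilon, t, v}; in <E>::=<N> <N> (occurrence 1), the suffix after <N> is nullable, so FOLLOW(<N>) ⊇ FOLLOW(<E>) = {t}; in <E>::=<N> <N> (occurrence 2), the suffix after <N> is empty, so FOLLOW(<N>) ⊇ FOLLOW(<E>) = {t}. Thus FOLLOW(<N>) = {t, v}.
FOLLOW(<S>): in <H>::=<E> t <S> <S> (occurrence 1), <S> is followed by <S> with FIRST {v}; in <H>::=<E> t <S> <S> (occurrence 2), the suffix after <S> is empty, so FOLLOW(<S>) ⊇ FOLLOW(<H>) = {$, t, v}. Thus FOLLOW(<S>) = {$, t, v}.
FOLLOW(<H>): in <S>::=v <H> t, <H> is followed by t with FIRST {t}; in <S>::=v t <H>, the suffix after <H> is empty, so FOLLOW(<H>) ⊇ FOLLOW(<S>) = {$, t, v}. Thus FOLLOW(<H>) = {$, t, v}.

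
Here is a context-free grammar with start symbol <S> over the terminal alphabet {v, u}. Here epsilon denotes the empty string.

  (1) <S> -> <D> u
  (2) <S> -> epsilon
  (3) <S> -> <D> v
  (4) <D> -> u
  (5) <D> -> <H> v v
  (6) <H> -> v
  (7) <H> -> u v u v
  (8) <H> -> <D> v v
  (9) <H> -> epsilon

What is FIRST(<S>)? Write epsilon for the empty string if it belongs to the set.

{epsilon, u, v}

FIRST(<S>): from <S>-><D> u we get {u, v}; from <S>->epsilon we get {epsilon}; from <S>-><D> v we get {u, v}. So FIRST(<S>) = {epsilon, u, v}.
FIRST(<D>): from <D>->u we get {u}; from <D>-><H> v v we get {u, v}. So FIRST(<D>) = {u, v}.
FIRST(<H>): from <H>->v we get {v}; from <H>->u v u v we get {u}; from <H>-><D> v v we get {u, v}; from <H>->epsilon we get {epsilon}. So FIRST(<H>) = {epsilon, u, v}.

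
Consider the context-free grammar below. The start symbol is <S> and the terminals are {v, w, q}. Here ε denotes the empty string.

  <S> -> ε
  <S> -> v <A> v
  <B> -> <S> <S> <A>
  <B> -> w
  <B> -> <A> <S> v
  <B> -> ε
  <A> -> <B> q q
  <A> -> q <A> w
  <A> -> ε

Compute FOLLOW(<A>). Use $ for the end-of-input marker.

{q, v, w}

FIRST(<S>) = {ε, v}
FIRST(<B>) = {ε, q, v, w}  (via <S> <S> <A>, <A> <S> v)
FIRST(<A>) = {ε, q, v, w}  (via <B> q q)
FOLLOW(<S>) includes $ since <S> is the start symbol.
FOLLOW(<B>): in <A>-><B> q q, <B> is followed by q q with FIRST {q}. Thus FOLLOW(<B>) = {q}.
FOLLOW(<S>): in <B>-><S> <S> <A> (occurrence 1), <S> is followed by <S> <A> with FIRST {ε, q, v, w}; in <B>-><S> <S> <A> (occurrence 1), the suffix after <S> is nullable, so FOLLOW(<S>) ⊇ FOLLOW(<B>) = {q}; in <B>-><S> <S> <A> (occurrence 2), <S> is followed by <A> with FIRST {ε, q, v, w}; in <B>-><S> <S> <A> (occurrence 2), the suffix after <S> is nullable, so FOLLOW(<S>) ⊇ FOLLOW(<B>) = {q}; in <B>-><A> <S> v, <S> is followed by v with FIRST {v}. Thus FOLLOW(<S>) = {$, q, v, w}.
FOLLOW(<A>): in <S>->v <A> v, <A> is followed by v with FIRST {v}; in <B>-><S> <S> <A>, the suffix after <A> is empty, so FOLLOW(<A>) ⊇ FOLLOW(<B>) = {q}; in <B>-><A> <S> v, <A> is followed by <S> v with FIRST {v}; in <A>->q <A> w, <A> is followed by w with FIRST {w}. Thus FOLLOW(<A>) = {q, v, w}.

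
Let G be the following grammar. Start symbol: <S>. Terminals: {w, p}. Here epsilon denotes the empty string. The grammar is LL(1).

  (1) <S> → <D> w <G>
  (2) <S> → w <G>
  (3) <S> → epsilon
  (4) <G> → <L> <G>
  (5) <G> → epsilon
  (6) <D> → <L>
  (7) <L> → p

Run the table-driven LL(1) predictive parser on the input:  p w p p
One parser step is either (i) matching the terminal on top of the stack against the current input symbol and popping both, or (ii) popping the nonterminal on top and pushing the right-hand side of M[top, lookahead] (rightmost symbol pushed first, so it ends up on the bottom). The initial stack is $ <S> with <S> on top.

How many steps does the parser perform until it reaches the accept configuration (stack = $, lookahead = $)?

      Stack        Input      Action
   1  $ <S>        p w p p $  expand <S> → <D> w <G>
   2  $ <G> w <D>  p w p p $  expand <D> → <L>
   3  $ <G> w <L>  p w p p $  expand <L> → p
   4  $ <G> w p    p w p p $  match p
   5  $ <G> w      w p p $    match w
   6  $ <G>        p p $      expand <G> → <L> <G>
   7  $ <G> <L>    p p $      expand <L> → p
   8  $ <G> p      p p $      match p
   9  $ <G>        p $        expand <G> → <L> <G>
  10  $ <G> <L>    p $        expand <L> → p
  11  $ <G> p      p $        match p
  12  $ <G>        $          expand <G> → epsilon
Accept reached after 12 steps.

12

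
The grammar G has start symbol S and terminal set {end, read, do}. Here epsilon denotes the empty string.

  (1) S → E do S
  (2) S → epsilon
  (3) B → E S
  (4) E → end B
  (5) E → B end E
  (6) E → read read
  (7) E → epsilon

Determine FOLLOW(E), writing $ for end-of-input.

FIRST(S): from S→E do S we get {do, end, read}; from S→epsilon we get {epsilon}. So FIRST(S) = {epsilon, do, end, read}.
FIRST(B): from B→E S we get {epsilon, do, end, read}. So FIRST(B) = {epsilon, do, end, read}.
FIRST(E): from E→end B we get {end}; from E→B end E we get {do, end, read}; from E→read read we get {read}; from E→epsilon we get {epsilon}. So FIRST(E) = {epsilon, do, end, read}.
FOLLOW(S) includes $ since S is the start symbol.
FOLLOW(S): in S→E do S, the suffix after S is empty (adds nothing new); in B→E S, the suffix after S is empty, so FOLLOW(S) ⊇ FOLLOW(B) = {do, end, read}. Thus FOLLOW(S) = {$, do, end, read}.
FOLLOW(B): in E→end B, the suffix after B is empty, so FOLLOW(B) ⊇ FOLLOW(E) = {do, end, read}; in E→B end E, B is followed by end E with FIRST {end}. Thus FOLLOW(B) = {do, end, read}.
FOLLOW(E): in S→E do S, E is followed by do S with FIRST {do}; in B→E S, E is followed by S with FIRST {epsilon, do, end, read}; in B→E S, the suffix after E is nullable, so FOLLOW(E) ⊇ FOLLOW(B) = {do, end, read}; in E→B end E, the suffix after E is empty (adds nothing new). Thus FOLLOW(E) = {do, end, read}.

{do, end, read}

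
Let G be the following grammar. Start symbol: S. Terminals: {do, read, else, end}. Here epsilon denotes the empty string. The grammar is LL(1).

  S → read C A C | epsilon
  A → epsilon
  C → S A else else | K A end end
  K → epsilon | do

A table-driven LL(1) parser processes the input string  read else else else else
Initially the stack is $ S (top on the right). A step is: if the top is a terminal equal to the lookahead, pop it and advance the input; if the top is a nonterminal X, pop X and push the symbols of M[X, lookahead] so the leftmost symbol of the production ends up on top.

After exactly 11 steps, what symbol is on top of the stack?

      Stack                Input                       Action
   1  $ S                  read else else else else $  expand S → read C A C
   2  $ C A C read         read else else else else $  match read
   3  $ C A C              else else else else $       expand C → S A else else
   4  $ C A else else A S  else else else else $       expand S → epsilon
   5  $ C A else else A    else else else else $       expand A → epsilon
   6  $ C A else else      else else else else $       match else
   7  $ C A else           else else else $            match else
   8  $ C A                else else $                 expand A → epsilon
   9  $ C                  else else $                 expand C → S A else else
  10  $ else else A S      else else $                 expand S → epsilon
  11  $ else else A        else else $                 expand A → epsilon
Stack after step 11: $ else else (top = else).

else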